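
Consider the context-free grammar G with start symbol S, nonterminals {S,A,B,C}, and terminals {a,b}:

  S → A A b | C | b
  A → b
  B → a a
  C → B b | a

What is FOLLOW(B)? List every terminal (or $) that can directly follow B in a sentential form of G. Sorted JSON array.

FIRST sets, iterate to fixpoint:
[1]
  A via A→b: +{b}
  B via B→a a: +{a}
  C via C→B b: +{a}
  S via S→A A b: +{b}
  S via S→C: +{a}
  FIRST(S)={a,b}  FIRST(A)={b}  FIRST(B)={a}  FIRST(C)={a}
[2] done
  FIRST(S)={a,b}  FIRST(A)={b}  FIRST(B)={a}  FIRST(C)={a}

Compute FOLLOW by fixpoint:
seed FOLLOW(S) with $
[1]
  C→B b: FOLLOW(B) ⊇ FIRST(b) = {b}; new: +{b}
  S→A A b: FOLLOW(A) ⊇ FIRST(A) = {b}; new: +{b}
  S→C: FOLLOW(C) ⊇ FOLLOW(S) ⊇ {$}; new: +{$}
  S: {$}  A: {b}  B: {b}  C: {$}
[2] — fixpoint
  S: {$}  A: {b}  B: {b}  C: {$}

FOLLOW(B) = ["b"]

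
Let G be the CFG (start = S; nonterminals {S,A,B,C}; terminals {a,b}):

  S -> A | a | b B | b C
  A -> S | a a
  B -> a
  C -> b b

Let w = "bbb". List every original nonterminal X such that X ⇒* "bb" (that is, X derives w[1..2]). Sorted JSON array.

CNF form of G:
  S -> T0 T0 | T1 B | T1 C | a
  A -> T0 T0 | T1 B | T1 C | a
  B -> a
  C -> T1 T1
  T0 -> a
  T1 -> b

CYK fill, restricted to cells inside w[1..2]:
  [1..1]={T1}  "b"  orig:{}
  [2..2]={T1}  "b"  orig:{}
  [1..2]={C}  "bb"

Original NTs in T[1,2] deriving "bb": ["C"]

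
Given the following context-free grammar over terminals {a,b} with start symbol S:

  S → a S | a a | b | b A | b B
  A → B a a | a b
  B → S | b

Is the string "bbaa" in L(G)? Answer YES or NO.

CNF form of G:
  S -> T0 S | T0 T0 | T1 A | T1 B | b
  A -> B X2 | T0 T1
  B -> T0 S | T0 T0 | T1 A | T1 B | b
  T0 -> a
  T1 -> b
  X2 -> T0 T0

CYK fill:
  cell(0,0) b: {B,S,T1}  orig:{B,S}
  cell(1,1) b: {B,S,T1}  orig:{B,S}
  cell(2,2) a: {T0}  orig:{}
  cell(3,3) a: {T0}  orig:{}
  cell(0,1) bb: {B,S}
  cell(1,2) ba: ∅
  cell(2,3) aa: {B,S,X2}  orig:{B,S}
  cell(0,2) bba: ∅
  cell(1,3) baa: {A,B,S}
  cell(0,3) bbaa: {A,B,S}

S ∈ T[0,3] ⇒ YES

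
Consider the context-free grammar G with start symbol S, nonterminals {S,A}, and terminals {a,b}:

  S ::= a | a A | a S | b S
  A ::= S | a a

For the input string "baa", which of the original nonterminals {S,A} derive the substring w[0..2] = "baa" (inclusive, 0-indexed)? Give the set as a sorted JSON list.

Convert to CNF:
  S -> T0 A | T0 S | T1 S | a
  A -> T0 A | T0 S | T0 T0 | T1 S | a
  T0 -> a
  T1 -> b

Fill CYK table bottom-up — only the sub-triangle for w[0..2]:
  [0..0]={T1}  "b"  orig:{}
  [1..1]={A,S,T0}  "a"  orig:{A,S}
  [2..2]={A,S,T0}  "a"  orig:{A,S}
  [0..1]={A,S}  "ba"
  [1..2]={A,S}  "aa"
  [0..2]={A,S}  "baa"

Original NTs in T[0,2] deriving "baa": ["A", "S"]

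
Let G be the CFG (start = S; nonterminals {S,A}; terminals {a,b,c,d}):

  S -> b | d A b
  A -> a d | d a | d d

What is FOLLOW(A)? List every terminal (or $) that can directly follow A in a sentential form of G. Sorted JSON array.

Compute FIRST by fixpoint:
iter 1:
  A via A→a d: +{a}
  A via A→d a: +{d}
  S via S→b: +{b}
  S via S→d A b: +{d}
  FIRST[S]={b,d}  FIRST[A]={a,d}
iter 2: — fixpoint
  FIRST[S]={b,d}  FIRST[A]={a,d}

Compute FOLLOW by fixpoint:
FOLLOW(S) := {$}
iter 1:
  S→d A b: FOLLOW(A) ⊇ FIRST(b) = {b}; new: +{b}
  FOLLOW(S)={$}  FOLLOW(A)={b}
iter 2: (stable)
  FOLLOW(S)={$}  FOLLOW(A)={b}

FOLLOW(A) = ["b"]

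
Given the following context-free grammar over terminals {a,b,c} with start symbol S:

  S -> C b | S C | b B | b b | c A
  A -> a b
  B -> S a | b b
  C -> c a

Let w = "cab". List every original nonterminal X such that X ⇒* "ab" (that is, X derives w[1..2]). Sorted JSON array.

CNF form of G:
  S -> C T1 | S C | T1 B | T1 T1 | T2 A
  A -> T0 T1
  B -> S T0 | T1 T1
  C -> T2 T0
  T0 -> a
  T1 -> b
  T2 -> c

Fill CYK table bottom-up — only the sub-triangle for w[1..2]:
  [1..1]={T0}  "a"  orig:{}
  [2..2]={T1}  "b"  orig:{}
  [1..2]={A}  "ab"

Original NTs in T[1,2] deriving "ab": ["A"]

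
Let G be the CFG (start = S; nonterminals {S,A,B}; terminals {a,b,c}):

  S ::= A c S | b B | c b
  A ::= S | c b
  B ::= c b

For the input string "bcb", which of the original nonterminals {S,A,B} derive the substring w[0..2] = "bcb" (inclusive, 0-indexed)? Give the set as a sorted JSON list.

CNF form of G:
  S -> A X3 | T0 T1 | T1 B
  A -> A X2 | T0 T1 | T1 B
  B -> T0 T1
  T0 -> c
  T1 -> b
  X2 -> T0 S
  X3 -> T0 S

Fill CYK table bottom-up (cells [i..j] with 0 ≤ i ≤ j ≤ 2 only):
  cell(0,0) b: {T1}  orig:{}
  cell(1,1) c: {T0}  orig:{}
  cell(2,2) b: {T1}  orig:{}
  cell(0,1) bc: ∅
  cell(1,2) cb: {A,B,S}
  cell(0,2) bcb: {A,S}

Original NTs in T[0,2] deriving "bcb": ["A", "S"]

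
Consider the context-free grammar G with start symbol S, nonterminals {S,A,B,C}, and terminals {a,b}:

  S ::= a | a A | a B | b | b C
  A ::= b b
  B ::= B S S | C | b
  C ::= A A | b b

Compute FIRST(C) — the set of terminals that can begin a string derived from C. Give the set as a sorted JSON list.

FIRST iteration:
round 1:
  A via A→b b: +{b}
  B via B→b: +{b}
  C via C→A A: +{b}
  S via S→a: +{a}
  S via S→b: +{b}
  S: {a,b}  A: {b}  B: {b}  C: {b}
round 2: (stable)
  S: {a,b}  A: {b}  B: {b}  C: {b}

FIRST(C) = ["b"]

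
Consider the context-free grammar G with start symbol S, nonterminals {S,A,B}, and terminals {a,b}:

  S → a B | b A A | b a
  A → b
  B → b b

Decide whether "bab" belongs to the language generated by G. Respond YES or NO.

CNF form of G:
  S -> T0 T1 | T0 X2 | T1 B
  A -> b
  B -> T0 T0
  T0 -> b
  T1 -> a
  X2 -> A A

CYK table (by increasing span):
  cell(0,0) b: {A,T0}  orig:{A}
  cell(1,1) a: {T1}  orig:{}
  cell(2,2) b: {A,T0}  orig:{A}
  cell(0,1) ba: {S}
  cell(1,2) ab: ∅
  cell(0,2) bab: ∅

S ∉ T[0,2] ⇒ NO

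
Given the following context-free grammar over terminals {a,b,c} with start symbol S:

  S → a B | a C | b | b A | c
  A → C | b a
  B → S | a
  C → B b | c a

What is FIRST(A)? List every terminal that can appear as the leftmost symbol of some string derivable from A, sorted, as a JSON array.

Compute FIRST by fixpoint:
pass 1:
  A via A→b a: +{b}
  B via B→a: +{a}
  C via C→B b: +{a}
  C via C→c a: +{c}
  S via S→a B: +{a}
  S via S→b: +{b}
  S via S→c: +{c}
  FIRST[S]={a,b,c}  FIRST[A]={b}  FIRST[B]={a}  FIRST[C]={a,c}
pass 2:
  A via A→C: +{a,c}
  B via B→S: +{b,c}
  C via C→B b: +{b}
  FIRST[S]={a,b,c}  FIRST[A]={a,b,c}  FIRST[B]={a,b,c}  FIRST[C]={a,b,c}
pass 3: (stable)
  FIRST[S]={a,b,c}  FIRST[A]={a,b,c}  FIRST[B]={a,b,c}  FIRST[C]={a,b,c}

FIRST(A) = ["a", "b", "c"]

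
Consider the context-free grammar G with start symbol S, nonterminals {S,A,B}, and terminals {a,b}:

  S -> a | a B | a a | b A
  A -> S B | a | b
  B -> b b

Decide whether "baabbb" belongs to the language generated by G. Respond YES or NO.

CNF form of G:
  S -> T0 A | T1 B | T1 T1 | a
  A -> S B | a | b
  B -> T0 T0
  T0 -> b
  T1 -> a

Fill CYK table bottom-up:
  cell(0,0) b: {A,T0}  orig:{A}
  cell(1,1) a: {A,S,T1}  orig:{A,S}
  cell(2,2) a: {A,S,T1}  orig:{A,S}
  cell(3,3) b: {A,T0}  orig:{A}
  cell(4,4) b: {A,T0}  orig:{A}
  cell(5,5) b: {A,T0}  orig:{A}
  cell(0,1) ba: {S}
  cell(1,2) aa: {S}
  cell(2,3) ab: ∅
  cell(3,4) bb: {B,S}
  cell(4,5) bb: {B,S}
  cell(0,2) baa: ∅
  cell(1,3) aab: ∅
  cell(2,4) abb: {A,S}
  cell(3,5) bbb: ∅
  cell(0,3) baab: ∅
  cell(1,4) aabb: {A}
  cell(2,5) abbb: ∅
  cell(0,4) baabb: {S}
  cell(1,5) aabbb: ∅
  cell(0,5) baabbb: ∅

S ∉ T[0,5] ⇒ NO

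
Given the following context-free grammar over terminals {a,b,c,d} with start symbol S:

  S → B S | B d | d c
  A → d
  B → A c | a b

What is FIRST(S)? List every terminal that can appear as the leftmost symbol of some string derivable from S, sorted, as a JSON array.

FIRST iteration:
[1]
  A via A→d: +{d}
  B via B→A c: +{d}
  B via B→a b: +{a}
  S via S→B S: +{a,d}
  FIRST[S]={a,d}  FIRST[A]={d}  FIRST[B]={a,d}
[2] (no change)
  FIRST[S]={a,d}  FIRST[A]={d}  FIRST[B]={a,d}

FIRST(S) = ["a", "d"]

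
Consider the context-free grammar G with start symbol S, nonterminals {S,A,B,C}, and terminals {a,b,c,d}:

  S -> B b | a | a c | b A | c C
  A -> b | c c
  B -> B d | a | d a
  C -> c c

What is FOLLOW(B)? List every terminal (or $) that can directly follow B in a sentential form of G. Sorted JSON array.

FIRST sets, iterate to fixpoint:
pass 1:
  A via A→b: +{b}
  A via A→c c: +{c}
  B via B→a: +{a}
  B via B→d a: +{d}
  C via C→c c: +{c}
  S via S→B b: +{a,d}
  S via S→b A: +{b}
  S via S→c C: +{c}
  FIRST(S)={a,b,c,d}  FIRST(A)={b,c}  FIRST(B)={a,d}  FIRST(C)={c}
pass 2: (no change)
  FIRST(S)={a,b,c,d}  FIRST(A)={b,c}  FIRST(B)={a,d}  FIRST(C)={c}

FOLLOW sets:
initialize: $ ∈ FOLLOW(S)
round 1:
  B→B d: FOLLOW(B) ⊇ FIRST(d) = {d}; new: +{d}
  S→B b: FOLLOW(B) ⊇ FIRST(b) = {b}; new: +{b}
  S→b A: FOLLOW(A) ⊇ FOLLOW(S) ⊇ {$}; new: +{$}
  S→c C: FOLLOW(C) ⊇ FOLLOW(S) ⊇ {$}; new: +{$}
  FOLLOW[S]={$}  FOLLOW[A]={$}  FOLLOW[B]={b,d}  FOLLOW[C]={$}
round 2: — fixpoint
  FOLLOW[S]={$}  FOLLOW[A]={$}  FOLLOW[B]={b,d}  FOLLOW[C]={$}

FOLLOW(B) = ["b", "d"]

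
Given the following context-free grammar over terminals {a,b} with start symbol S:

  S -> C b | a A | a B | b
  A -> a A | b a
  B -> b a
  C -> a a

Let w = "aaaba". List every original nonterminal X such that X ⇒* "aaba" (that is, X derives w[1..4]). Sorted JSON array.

CNF form of G:
  S -> C T1 | T0 A | T0 B | b
  A -> T0 A | T1 T0
  B -> T1 T0
  C -> T0 T0
  T0 -> a
  T1 -> b

Fill CYK table bottom-up (cells [i..j] with 1 ≤ i ≤ j ≤ 4 only):
  T[1,1] 'a' = {T0}  orig:{}
  T[2,2] 'a' = {T0}  orig:{}
  T[3,3] 'b' = {S,T1}  orig:{S}
  T[4,4] 'a' = {T0}  orig:{}
  T[1,2] 'aa' = {C}
  T[2,3] 'ab' = ∅
  T[3,4] 'ba' = {A,B}
  T[1,3] 'aab' = {S}
  T[2,4] 'aba' = {A,S}
  T[1,4] 'aaba' = {A,S}

Original NTs in T[1,4] deriving "aaba": ["A", "S"]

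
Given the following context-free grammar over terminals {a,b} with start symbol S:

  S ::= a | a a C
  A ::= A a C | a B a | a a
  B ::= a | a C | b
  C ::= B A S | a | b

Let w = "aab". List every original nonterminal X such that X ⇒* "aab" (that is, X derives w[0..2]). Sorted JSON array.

CNF form of G:
  S -> T0 X4 | a
  A -> A X1 | T0 T0 | T0 X2
  B -> T0 C | a | b
  C -> B X3 | a | b
  T0 -> a
  X1 -> T0 C
  X2 -> B T0
  X3 -> A S
  X4 -> T0 C

CYK table (by increasing span), restricted to cells inside w[0..2]:
  T[0,0] 'a' = {B,C,S,T0}  orig:{B,C,S}
  T[1,1] 'a' = {B,C,S,T0}  orig:{B,C,S}
  T[2,2] 'b' = {B,C}
  T[0,1] 'aa' = {A,B,X1,X2,X4}  orig:{A,B}
  T[1,2] 'ab' = {B,X1,X4}  orig:{B}
  T[0,2] 'aab' = {S}

Original NTs in T[0,2] deriving "aab": ["S"]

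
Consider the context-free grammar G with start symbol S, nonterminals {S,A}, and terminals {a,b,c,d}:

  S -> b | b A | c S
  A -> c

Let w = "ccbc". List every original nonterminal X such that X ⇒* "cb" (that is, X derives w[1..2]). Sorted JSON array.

CNF form of G:
  S -> T0 A | T1 S | b
  A -> c
  T0 -> b
  T1 -> c

CYK fill (cells [i..j] with 1 ≤ i ≤ j ≤ 2 only):
  cell(1,1) c: {A,T1}  orig:{A}
  cell(2,2) b: {S,T0}  orig:{S}
  cell(1,2) cb: {S}

Original NTs in T[1,2] deriving "cb": ["S"]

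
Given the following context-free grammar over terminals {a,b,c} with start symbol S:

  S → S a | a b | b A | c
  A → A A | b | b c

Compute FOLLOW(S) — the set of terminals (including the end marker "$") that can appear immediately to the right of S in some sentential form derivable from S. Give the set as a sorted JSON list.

Compute FIRST by fixpoint:
iter 1:
  A via A→b: +{b}
  S via S→a b: +{a}
  S via S→b A: +{b}
  S via S→c: +{c}
  S: {a,b,c}  A: {b}
iter 2: done
  S: {a,b,c}  A: {b}

FOLLOW iteration:
initialize: $ ∈ FOLLOW(S)
[1]
  A→A A: FOLLOW(A) ⊇ FIRST(A) = {b}; new: +{b}
  S→S a: FOLLOW(S) ⊇ FIRST(a) = {a}; new: +{a}
  S→b A: FOLLOW(A) ⊇ FOLLOW(S) ⊇ {$,a}; new: +{$,a}
  S: {$,a}  A: {$,a,b}
[2] — fixpoint
  S: {$,a}  A: {$,a,b}

FOLLOW(S) = ["$", "a"]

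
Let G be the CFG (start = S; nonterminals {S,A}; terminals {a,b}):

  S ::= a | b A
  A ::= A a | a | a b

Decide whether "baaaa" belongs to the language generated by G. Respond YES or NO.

Convert to CNF:
  S -> T1 A | a
  A -> A T0 | T0 T1 | a
  T0 -> a
  T1 -> b

CYK table (by increasing span):
  T[0,0] 'b' = {T1}  orig:{}
  T[1,1] 'a' = {A,S,T0}  orig:{A,S}
  T[2,2] 'a' = {A,S,T0}  orig:{A,S}
  T[3,3] 'a' = {A,S,T0}  orig:{A,S}
  T[4,4] 'a' = {A,S,T0}  orig:{A,S}
  T[0,1] 'ba' = {S}
  T[1,2] 'aa' = {A}
  T[2,3] 'aa' = {A}
  T[3,4] 'aa' = {A}
  T[0,2] 'baa' = {S}
  T[1,3] 'aaa' = {A}
  T[2,4] 'aaa' = {A}
  T[0,3] 'baaa' = {S}
  T[1,4] 'aaaa' = {A}
  T[0,4] 'baaaa' = {S}

S ∈ T[0,4] ⇒ YES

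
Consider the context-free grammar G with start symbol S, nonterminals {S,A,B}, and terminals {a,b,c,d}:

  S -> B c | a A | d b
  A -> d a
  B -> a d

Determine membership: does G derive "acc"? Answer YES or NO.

CNF form of G:
  S -> B T2 | T0 T3 | T1 A
  A -> T0 T1
  B -> T1 T0
  T0 -> d
  T1 -> a
  T2 -> c
  T3 -> b

CYK table (by increasing span):
  cell(0,0) a: {T1}  orig:{}
  cell(1,1) c: {T2}  orig:{}
  cell(2,2) c: {T2}  orig:{}
  cell(0,1) ac: ∅
  cell(1,2) cc: ∅
  cell(0,2) acc: ∅

S ∉ T[0,2] ⇒ NO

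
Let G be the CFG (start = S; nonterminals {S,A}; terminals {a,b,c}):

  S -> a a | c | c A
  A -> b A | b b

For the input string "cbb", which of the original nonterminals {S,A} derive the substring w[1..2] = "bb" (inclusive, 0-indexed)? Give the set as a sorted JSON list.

CNF form of G:
  S -> T1 T1 | T2 A | c
  A -> T0 A | T0 T0
  T0 -> b
  T1 -> a
  T2 -> c

CYK table (by increasing span), restricted to cells inside w[1..2]:
  T[1,1] 'b' = {T0}  orig:{}
  T[2,2] 'b' = {T0}  orig:{}
  T[1,2] 'bb' = {A}

Original NTs in T[1,2] deriving "bb": ["A"]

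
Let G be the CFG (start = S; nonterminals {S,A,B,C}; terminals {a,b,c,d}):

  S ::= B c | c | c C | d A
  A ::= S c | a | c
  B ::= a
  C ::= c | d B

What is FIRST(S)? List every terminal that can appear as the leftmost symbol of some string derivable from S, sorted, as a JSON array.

FIRST sets, iterate to fixpoint:
round 1:
  A via A→a: +{a}
  A via A→c: +{c}
  B via B→a: +{a}
  C via C→c: +{c}
  C via C→d B: +{d}
  S via S→B c: +{a}
  S via S→c: +{c}
  S via S→d A: +{d}
  FIRST(S)={a,c,d}  FIRST(A)={a,c}  FIRST(B)={a}  FIRST(C)={c,d}
round 2:
  A via A→S c: +{d}
  FIRST(S)={a,c,d}  FIRST(A)={a,c,d}  FIRST(B)={a}  FIRST(C)={c,d}
round 3: (no change)
  FIRST(S)={a,c,d}  FIRST(A)={a,c,d}  FIRST(B)={a}  FIRST(C)={c,d}

FIRST(S) = ["a", "c", "d"]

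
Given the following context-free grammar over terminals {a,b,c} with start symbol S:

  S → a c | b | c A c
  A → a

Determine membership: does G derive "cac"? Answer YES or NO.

CNF form of G:
  S -> T0 T1 | T1 X2 | b
  A -> a
  T0 -> a
  T1 -> c
  X2 -> A T1

CYK fill:
  cell(0,0) c: {T1}  orig:{}
  cell(1,1) a: {A,T0}  orig:{A}
  cell(2,2) c: {T1}  orig:{}
  cell(0,1) ca: ∅
  cell(1,2) ac: {S,X2}  orig:{S}
  cell(0,2) cac: {S}

S ∈ T[0,2] ⇒ YES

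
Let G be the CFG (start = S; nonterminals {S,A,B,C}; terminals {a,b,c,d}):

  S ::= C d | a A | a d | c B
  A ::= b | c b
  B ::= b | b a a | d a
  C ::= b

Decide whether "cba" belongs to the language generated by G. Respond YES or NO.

CNF form of G:
  S -> C T3 | T0 B | T2 A | T2 T3
  A -> T0 T1 | b
  B -> T1 X4 | T3 T2 | b
  C -> b
  T0 -> c
  T1 -> b
  T2 -> a
  T3 -> d
  X4 -> T2 T2

Fill CYK table bottom-up:
  cell(0,0) c: {T0}  orig:{}
  cell(1,1) b: {A,B,C,T1}  orig:{A,B,C}
  cell(2,2) a: {T2}  orig:{}
  cell(0,1) cb: {A,S}
  cell(1,2) ba: ∅
  cell(0,2) cba: ∅

S ∉ T[0,2] ⇒ NO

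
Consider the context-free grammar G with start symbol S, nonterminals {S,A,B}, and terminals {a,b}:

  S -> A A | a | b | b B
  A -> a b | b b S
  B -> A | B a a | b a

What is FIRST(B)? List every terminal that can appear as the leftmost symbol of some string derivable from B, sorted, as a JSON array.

FIRST iteration:
pass 1:
  A via A→a b: +{a}
  A via A→b b S: +{b}
  B via B→A: +{a,b}
  S via S→A A: +{a,b}
  FIRST(S)={a,b}  FIRST(A)={a,b}  FIRST(B)={a,b}
pass 2: — fixpoint
  FIRST(S)={a,b}  FIRST(A)={a,b}  FIRST(B)={a,b}

FIRST(B) = ["a", "b"]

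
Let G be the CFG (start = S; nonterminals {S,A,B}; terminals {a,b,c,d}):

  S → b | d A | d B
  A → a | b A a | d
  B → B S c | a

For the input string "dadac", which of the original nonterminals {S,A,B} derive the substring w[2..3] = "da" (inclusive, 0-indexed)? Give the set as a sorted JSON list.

CNF form of G:
  S -> T3 A | T3 B | b
  A -> T0 X4 | a | d
  B -> B X5 | a
  T0 -> b
  T1 -> a
  T2 -> c
  T3 -> d
  X4 -> A T1
  X5 -> S T2

CYK table (by increasing span), restricted to cells inside w[2..3]:
  T[2,2] 'd' = {A,T3}  orig:{A}
  T[3,3] 'a' = {A,B,T1}  orig:{A,B}
  T[2,3] 'da' = {S,X4}  orig:{S}

Original NTs in T[2,3] deriving "da": ["S"]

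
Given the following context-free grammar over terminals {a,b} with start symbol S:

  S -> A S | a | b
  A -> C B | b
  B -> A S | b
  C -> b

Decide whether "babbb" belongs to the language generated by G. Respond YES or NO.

Convert to CNF:
  S -> A S | a | b
  A -> C B | b
  B -> A S | b
  C -> b

CYK table (by increasing span):
  cell(0,0) b: {A,B,C,S}
  cell(1,1) a: {S}
  cell(2,2) b: {A,B,C,S}
  cell(3,3) b: {A,B,C,S}
  cell(4,4) b: {A,B,C,S}
  cell(0,1) ba: {B,S}
  cell(1,2) ab: ∅
  cell(2,3) bb: {A,B,S}
  cell(3,4) bb: {A,B,S}
  cell(0,2) bab: ∅
  cell(1,3) abb: ∅
  cell(2,4) bbb: {A,B,S}
  cell(0,3) babb: ∅
  cell(1,4) abbb: ∅
  cell(0,4) babbb: ∅

S ∉ T[0,4] ⇒ NO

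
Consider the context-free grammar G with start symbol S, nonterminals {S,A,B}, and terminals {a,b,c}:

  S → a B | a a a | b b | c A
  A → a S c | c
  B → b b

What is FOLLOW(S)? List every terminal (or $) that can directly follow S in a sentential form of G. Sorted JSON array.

Compute FIRST by fixpoint:
iter 1:
  A via A→a S c: +{a}
  A via A→c: +{c}
  B via B→b b: +{b}
  S via S→a B: +{a}
  S via S→b b: +{b}
  S via S→c A: +{c}
  FIRST(S)={a,b,c}  FIRST(A)={a,c}  FIRST(B)={b}
iter 2: (stable)
  FIRST(S)={a,b,c}  FIRST(A)={a,c}  FIRST(B)={b}

Compute FOLLOW by fixpoint:
seed FOLLOW(S) with $
[1]
  A→a S c: FOLLOW(S) ⊇ FIRST(c) = {c}; new: +{c}
  S→a B: FOLLOW(B) ⊇ FOLLOW(S) ⊇ {$,c}; new: +{$,c}
  S→c A: FOLLOW(A) ⊇ FOLLOW(S) ⊇ {$,c}; new: +{$,c}
  FOLLOW(S)={$,c}  FOLLOW(A)={$,c}  FOLLOW(B)={$,c}
[2] (stable)
  FOLLOW(S)={$,c}  FOLLOW(A)={$,c}  FOLLOW(B)={$,c}

FOLLOW(S) = ["$", "c"]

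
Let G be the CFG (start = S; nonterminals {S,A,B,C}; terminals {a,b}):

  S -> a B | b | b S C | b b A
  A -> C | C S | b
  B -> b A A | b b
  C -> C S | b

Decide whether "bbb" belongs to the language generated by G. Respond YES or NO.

CNF form of G:
  S -> T0 X3 | T0 X4 | T1 B | b
  A -> C S | b
  B -> T0 T0 | T0 X2
  C -> C S | b
  T0 -> b
  T1 -> a
  X2 -> A A
  X3 -> S C
  X4 -> T0 A

CYK table (by increasing span):
  cell(0,0) b: {A,C,S,T0}  orig:{A,C,S}
  cell(1,1) b: {A,C,S,T0}  orig:{A,C,S}
  cell(2,2) b: {A,C,S,T0}  orig:{A,C,S}
  cell(0,1) bb: {A,B,C,X2,X3,X4}  orig:{A,B,C}
  cell(1,2) bb: {A,B,C,X2,X3,X4}  orig:{A,B,C}
  cell(0,2) bbb: {A,B,C,S,X2,X3,X4}  orig:{A,B,C,S}

S ∈ T[0,2] ⇒ YES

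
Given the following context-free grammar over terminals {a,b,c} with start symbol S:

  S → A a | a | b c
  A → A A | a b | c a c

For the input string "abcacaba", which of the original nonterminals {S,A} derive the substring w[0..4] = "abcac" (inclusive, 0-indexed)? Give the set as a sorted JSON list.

CNF form of G:
  S -> A T0 | T1 T2 | a
  A -> A A | T0 T1 | T2 X3
  T0 -> a
  T1 -> b
  T2 -> c
  X3 -> T0 T2

CYK fill, restricted to cells inside w[0..4]:
  [0..0]={S,T0}  "a"  orig:{S}
  [1..1]={T1}  "b"  orig:{}
  [2..2]={T2}  "c"  orig:{}
  [3..3]={S,T0}  "a"  orig:{S}
  [4..4]={T2}  "c"  orig:{}
  [0..1]={A}  "ab"
  [1..2]={S}  "bc"
  [2..3]=∅  "ca"
  [3..4]={X3}  "ac"  orig:{}
  [0..2]=∅  "abc"
  [1..3]=∅  "bca"
  [2..4]={A}  "cac"
  [0..3]=∅  "abca"
  [1..4]=∅  "bcac"
  [0..4]={A}  "abcac"

Original NTs in T[0,4] deriving "abcac": ["A"]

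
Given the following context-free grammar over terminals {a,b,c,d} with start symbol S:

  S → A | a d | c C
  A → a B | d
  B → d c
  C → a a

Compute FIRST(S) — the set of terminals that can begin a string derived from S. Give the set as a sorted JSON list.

Compute FIRST by fixpoint:
[1]
  A via A→a B: +{a}
  A via A→d: +{d}
  B via B→d c: +{d}
  C via C→a a: +{a}
  S via S→A: +{a,d}
  S via S→c C: +{c}
  S: {a,c,d}  A: {a,d}  B: {d}  C: {a}
[2] (no change)
  S: {a,c,d}  A: {a,d}  B: {d}  C: {a}

FIRST(S) = ["a", "c", "d"]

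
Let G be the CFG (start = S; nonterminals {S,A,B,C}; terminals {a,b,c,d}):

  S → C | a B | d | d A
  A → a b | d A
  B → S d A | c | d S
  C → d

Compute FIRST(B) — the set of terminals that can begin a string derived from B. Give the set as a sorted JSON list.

Compute FIRST by fixpoint:
pass 1:
  A via A→a b: +{a}
  A via A→d A: +{d}
  B via B→c: +{c}
  B via B→d S: +{d}
  C via C→d: +{d}
  S via S→C: +{d}
  S via S→a B: +{a}
  FIRST[S]={a,d}  FIRST[A]={a,d}  FIRST[B]={c,d}  FIRST[C]={d}
pass 2:
  B via B→S d A: +{a}
  FIRST[S]={a,d}  FIRST[A]={a,d}  FIRST[B]={a,c,d}  FIRST[C]={d}
pass 3: — fixpoint
  FIRST[S]={a,d}  FIRST[A]={a,d}  FIRST[B]={a,c,d}  FIRST[C]={d}

FIRST(B) = ["a", "c", "d"]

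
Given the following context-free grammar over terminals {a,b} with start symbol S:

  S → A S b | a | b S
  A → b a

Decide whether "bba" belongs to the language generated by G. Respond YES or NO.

CNF form of G:
  S -> A X2 | T0 S | a
  A -> T0 T1
  T0 -> b
  T1 -> a
  X2 -> S T0

CYK fill:
  [0..0]={T0}  "b"  orig:{}
  [1..1]={T0}  "b"  orig:{}
  [2..2]={S,T1}  "a"  orig:{S}
  [0..1]=∅  "bb"
  [1..2]={A,S}  "ba"
  [0..2]={S}  "bba"

S ∈ T[0,2] ⇒ YES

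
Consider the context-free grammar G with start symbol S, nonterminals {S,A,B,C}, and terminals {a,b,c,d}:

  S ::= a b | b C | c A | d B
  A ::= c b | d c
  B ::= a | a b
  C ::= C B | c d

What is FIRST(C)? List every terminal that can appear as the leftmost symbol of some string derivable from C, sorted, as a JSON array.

Compute FIRST by fixpoint:
round 1:
  A via A→c b: +{c}
  A via A→d c: +{d}
  B via B→a: +{a}
  C via C→c d: +{c}
  S via S→a b: +{a}
  S via S→b C: +{b}
  S via S→c A: +{c}
  S via S→d B: +{d}
  FIRST[S]={a,b,c,d}  FIRST[A]={c,d}  FIRST[B]={a}  FIRST[C]={c}
round 2: (stable)
  FIRST[S]={a,b,c,d}  FIRST[A]={c,d}  FIRST[B]={a}  FIRST[C]={c}

FIRST(C) = ["c"]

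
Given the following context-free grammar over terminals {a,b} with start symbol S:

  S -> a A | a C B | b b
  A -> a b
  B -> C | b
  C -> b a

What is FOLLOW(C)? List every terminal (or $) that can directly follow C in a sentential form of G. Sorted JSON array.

FIRST sets, iterate to fixpoint:
round 1:
  A via A→a b: +{a}
  B via B→b: +{b}
  C via C→b a: +{b}
  S via S→a A: +{a}
  S via S→b b: +{b}
  FIRST(S)={a,b}  FIRST(A)={a}  FIRST(B)={b}  FIRST(C)={b}
round 2: (no change)
  FIRST(S)={a,b}  FIRST(A)={a}  FIRST(B)={b}  FIRST(C)={b}

FOLLOW sets:
seed FOLLOW(S) with $
round 1:
  S→a A: FOLLOW(A) ⊇ FOLLOW(S) ⊇ {$}; new: +{$}
  S→a C B: FOLLOW(C) ⊇ FIRST(B) = {b}; new: +{b}
  S→a C B: FOLLOW(B) ⊇ FOLLOW(S) ⊇ {$}; new: +{$}
  FOLLOW[S]={$}  FOLLOW[A]={$}  FOLLOW[B]={$}  FOLLOW[C]={b}
round 2:
  B→C: FOLLOW(C) ⊇ FOLLOW(B) ⊇ {$}; new: +{$}
  FOLLOW[S]={$}  FOLLOW[A]={$}  FOLLOW[B]={$}  FOLLOW[C]={$,b}
round 3: done
  FOLLOW[S]={$}  FOLLOW[A]={$}  FOLLOW[B]={$}  FOLLOW[C]={$,b}

FOLLOW(C) = ["$", "b"]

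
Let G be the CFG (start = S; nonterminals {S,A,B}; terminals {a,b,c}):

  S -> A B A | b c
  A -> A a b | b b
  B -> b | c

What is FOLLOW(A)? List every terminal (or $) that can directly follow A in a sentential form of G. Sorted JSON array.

FIRST iteration:
iter 1:
  A via A→b b: +{b}
  B via B→b: +{b}
  B via B→c: +{c}
  S via S→A B A: +{b}
  S: {b}  A: {b}  B: {b,c}
iter 2: done
  S: {b}  A: {b}  B: {b,c}

FOLLOW sets:
FOLLOW(S) := {$}
round 1:
  A→A a b: FOLLOW(A) ⊇ FIRST(a) = {a}; new: +{a}
  S→A B A: FOLLOW(A) ⊇ FIRST(B) = {b,c}; new: +{b,c}
  S→A B A: FOLLOW(B) ⊇ FIRST(A) = {b}; new: +{b}
  S→A B A: FOLLOW(A) ⊇ FOLLOW(S) ⊇ {$}; new: +{$}
  S: {$}  A: {$,a,b,c}  B: {b}
round 2: (stable)
  S: {$}  A: {$,a,b,c}  B: {b}

FOLLOW(A) = ["$", "a", "b", "c"]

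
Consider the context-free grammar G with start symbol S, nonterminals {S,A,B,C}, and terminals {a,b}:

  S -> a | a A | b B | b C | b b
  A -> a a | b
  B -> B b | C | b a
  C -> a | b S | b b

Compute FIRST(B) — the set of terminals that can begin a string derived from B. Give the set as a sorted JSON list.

Compute FIRST by fixpoint:
pass 1:
  A via A→a a: +{a}
  A via A→b: +{b}
  B via B→b a: +{b}
  C via C→a: +{a}
  C via C→b S: +{b}
  S via S→a: +{a}
  S via S→b B: +{b}
  S: {a,b}  A: {a,b}  B: {b}  C: {a,b}
pass 2:
  B via B→C: +{a}
  S: {a,b}  A: {a,b}  B: {a,b}  C: {a,b}
pass 3: — fixpoint
  S: {a,b}  A: {a,b}  B: {a,b}  C: {a,b}

FIRST(B) = ["a", "b"]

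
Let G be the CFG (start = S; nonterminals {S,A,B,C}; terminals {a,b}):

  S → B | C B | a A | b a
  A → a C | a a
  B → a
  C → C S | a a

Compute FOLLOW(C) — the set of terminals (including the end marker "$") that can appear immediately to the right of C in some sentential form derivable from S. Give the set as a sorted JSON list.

Compute FIRST by fixpoint:
[1]
  A via A→a C: +{a}
  B via B→a: +{a}
  C via C→a a: +{a}
  S via S→B: +{a}
  S via S→b a: +{b}
  S: {a,b}  A: {a}  B: {a}  C: {a}
[2] — fixpoint
  S: {a,b}  A: {a}  B: {a}  C: {a}

FOLLOW sets:
initialize: $ ∈ FOLLOW(S)
[1]
  C→C S: FOLLOW(C) ⊇ FIRST(S) = {a,b}; new: +{a,b}
  C→C S: FOLLOW(S) ⊇ FOLLOW(C) ⊇ {a,b}; new: +{a,b}
  S→B: FOLLOW(B) ⊇ FOLLOW(S) ⊇ {$,a,b}; new: +{$,a,b}
  S→a A: FOLLOW(A) ⊇ FOLLOW(S) ⊇ {$,a,b}; new: +{$,a,b}
  FOLLOW[S]={$,a,b}  FOLLOW[A]={$,a,b}  FOLLOW[B]={$,a,b}  FOLLOW[C]={a,b}
[2]
  A→a C: FOLLOW(C) ⊇ FOLLOW(A) ⊇ {$,a,b}; new: +{$}
  FOLLOW[S]={$,a,b}  FOLLOW[A]={$,a,b}  FOLLOW[B]={$,a,b}  FOLLOW[C]={$,a,b}
[3] done
  FOLLOW[S]={$,a,b}  FOLLOW[A]={$,a,b}  FOLLOW[B]={$,a,b}  FOLLOW[C]={$,a,b}

FOLLOW(C) = ["$", "a", "b"]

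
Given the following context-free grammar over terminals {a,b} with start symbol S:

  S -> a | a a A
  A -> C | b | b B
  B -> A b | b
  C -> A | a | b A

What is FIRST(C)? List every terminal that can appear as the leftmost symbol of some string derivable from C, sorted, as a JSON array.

Compute FIRST by fixpoint:
pass 1:
  A via A→b: +{b}
  B via B→A b: +{b}
  C via C→A: +{b}
  C via C→a: +{a}
  S via S→a: +{a}
  FIRST(S)={a}  FIRST(A)={b}  FIRST(B)={b}  FIRST(C)={a,b}
pass 2:
  A via A→C: +{a}
  B via B→A b: +{a}
  FIRST(S)={a}  FIRST(A)={a,b}  FIRST(B)={a,b}  FIRST(C)={a,b}
pass 3: done
  FIRST(S)={a}  FIRST(A)={a,b}  FIRST(B)={a,b}  FIRST(C)={a,b}

FIRST(C) = ["a", "b"]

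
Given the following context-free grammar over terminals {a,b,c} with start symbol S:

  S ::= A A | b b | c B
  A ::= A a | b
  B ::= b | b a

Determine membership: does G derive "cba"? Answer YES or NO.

Convert to CNF:
  S -> A A | T1 T1 | T2 B
  A -> A T0 | b
  B -> T1 T0 | b
  T0 -> a
  T1 -> b
  T2 -> c

CYK fill:
  [0..0]={T2}  "c"  orig:{}
  [1..1]={A,B,T1}  "b"  orig:{A,B}
  [2..2]={T0}  "a"  orig:{}
  [0..1]={S}  "cb"
  [1..2]={A,B}  "ba"
  [0..2]={S}  "cba"

S ∈ T[0,2] ⇒ YES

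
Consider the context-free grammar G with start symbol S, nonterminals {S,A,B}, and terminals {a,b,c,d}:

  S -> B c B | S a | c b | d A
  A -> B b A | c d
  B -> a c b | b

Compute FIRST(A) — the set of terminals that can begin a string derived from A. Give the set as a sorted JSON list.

FIRST sets, iterate to fixpoint:
iter 1:
  A via A→c d: +{c}
  B via B→a c b: +{a}
  B via B→b: +{b}
  S via S→B c B: +{a,b}
  S via S→c b: +{c}
  S via S→d A: +{d}
  FIRST(S)={a,b,c,d}  FIRST(A)={c}  FIRST(B)={a,b}
iter 2:
  A via A→B b A: +{a,b}
  FIRST(S)={a,b,c,d}  FIRST(A)={a,b,c}  FIRST(B)={a,b}
iter 3: (no change)
  FIRST(S)={a,b,c,d}  FIRST(A)={a,b,c}  FIRST(B)={a,b}

FIRST(A) = ["a", "b", "c"]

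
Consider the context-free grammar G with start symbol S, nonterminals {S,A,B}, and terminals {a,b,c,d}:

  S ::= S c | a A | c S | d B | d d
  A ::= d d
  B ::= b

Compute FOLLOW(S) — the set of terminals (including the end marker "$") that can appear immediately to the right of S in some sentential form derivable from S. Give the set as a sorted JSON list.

FIRST iteration:
[1]
  A via A→d d: +{d}
  B via B→b: +{b}
  S via S→a A: +{a}
  S via S→c S: +{c}
  S via S→d B: +{d}
  FIRST[S]={a,c,d}  FIRST[A]={d}  FIRST[B]={b}
[2] — fixpoint
  FIRST[S]={a,c,d}  FIRST[A]={d}  FIRST[B]={b}

Compute FOLLOW by fixpoint:
FOLLOW(S) := {$}
[1]
  S→S c: FOLLOW(S) ⊇ FIRST(c) = {c}; new: +{c}
  S→a A: FOLLOW(A) ⊇ FOLLOW(S) ⊇ {$,c}; new: +{$,c}
  S→d B: FOLLOW(B) ⊇ FOLLOW(S) ⊇ {$,c}; new: +{$,c}
  S: {$,c}  A: {$,c}  B: {$,c}
[2] (no change)
  S: {$,c}  A: {$,c}  B: {$,c}

FOLLOW(S) = ["$", "c"]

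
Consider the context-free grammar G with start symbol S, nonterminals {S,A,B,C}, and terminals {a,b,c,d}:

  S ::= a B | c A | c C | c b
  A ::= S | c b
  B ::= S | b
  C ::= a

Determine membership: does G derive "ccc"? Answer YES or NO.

Convert to CNF:
  S -> T0 B | T1 A | T1 C | T1 T2
  A -> T0 B | T1 A | T1 C | T1 T2
  B -> T0 B | T1 A | T1 C | T1 T2 | b
  C -> a
  T0 -> a
  T1 -> c
  T2 -> b

CYK table (by increasing span):
  [0..0]={T1}  "c"  orig:{}
  [1..1]={T1}  "c"  orig:{}
  [2..2]={T1}  "c"  orig:{}
  [0..1]=∅  "cc"
  [1..2]=∅  "cc"
  [0..2]=∅  "ccc"

S ∉ T[0,2] ⇒ NO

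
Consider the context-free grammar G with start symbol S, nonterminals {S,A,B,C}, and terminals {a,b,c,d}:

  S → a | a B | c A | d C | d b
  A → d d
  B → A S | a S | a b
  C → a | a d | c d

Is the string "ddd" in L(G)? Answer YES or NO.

CNF form of G:
  S -> T0 C | T0 T2 | T1 B | T3 A | a
  A -> T0 T0
  B -> A S | T1 S | T1 T2
  C -> T1 T0 | T3 T0 | a
  T0 -> d
  T1 -> a
  T2 -> b
  T3 -> c

Fill CYK table bottom-up:
  [0..0]={T0}  "d"  orig:{}
  [1..1]={T0}  "d"  orig:{}
  [2..2]={T0}  "d"  orig:{}
  [0..1]={A}  "dd"
  [1..2]={A}  "dd"
  [0..2]=∅  "ddd"

S ∉ T[0,2] ⇒ NO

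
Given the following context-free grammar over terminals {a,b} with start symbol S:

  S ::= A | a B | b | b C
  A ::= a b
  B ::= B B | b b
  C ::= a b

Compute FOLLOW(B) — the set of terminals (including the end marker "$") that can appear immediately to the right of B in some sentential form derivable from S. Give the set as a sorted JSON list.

FIRST iteration:
[1]
  A via A→a b: +{a}
  B via B→b b: +{b}
  C via C→a b: +{a}
  S via S→A: +{a}
  S via S→b: +{b}
  FIRST(S)={a,b}  FIRST(A)={a}  FIRST(B)={b}  FIRST(C)={a}
[2] (stable)
  FIRST(S)={a,b}  FIRST(A)={a}  FIRST(B)={b}  FIRST(C)={a}

FOLLOW sets:
seed FOLLOW(S) with $
[1]
  B→B B: FOLLOW(B) ⊇ FIRST(B) = {b}; new: +{b}
  S→A: FOLLOW(A) ⊇ FOLLOW(S) ⊇ {$}; new: +{$}
  S→a B: FOLLOW(B) ⊇ FOLLOW(S) ⊇ {$}; new: +{$}
  S→b C: FOLLOW(C) ⊇ FOLLOW(S) ⊇ {$}; new: +{$}
  FOLLOW[S]={$}  FOLLOW[A]={$}  FOLLOW[B]={$,b}  FOLLOW[C]={$}
[2] (no change)
  FOLLOW[S]={$}  FOLLOW[A]={$}  FOLLOW[B]={$,b}  FOLLOW[C]={$}

FOLLOW(B) = ["$", "b"]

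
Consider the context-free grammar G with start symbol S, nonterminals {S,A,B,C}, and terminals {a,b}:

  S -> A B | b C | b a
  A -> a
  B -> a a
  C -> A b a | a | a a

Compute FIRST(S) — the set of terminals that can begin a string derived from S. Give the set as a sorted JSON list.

Compute FIRST by fixpoint:
[1]
  A via A→a: +{a}
  B via B→a a: +{a}
  C via C→A b a: +{a}
  S via S→A B: +{a}
  S via S→b C: +{b}
  FIRST(S)={a,b}  FIRST(A)={a}  FIRST(B)={a}  FIRST(C)={a}
[2] (no change)
  FIRST(S)={a,b}  FIRST(A)={a}  FIRST(B)={a}  FIRST(C)={a}

FIRST(S) = ["a", "b"]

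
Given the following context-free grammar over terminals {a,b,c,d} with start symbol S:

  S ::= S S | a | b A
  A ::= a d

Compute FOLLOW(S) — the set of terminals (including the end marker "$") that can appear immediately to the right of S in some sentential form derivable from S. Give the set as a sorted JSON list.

Compute FIRST by fixpoint:
round 1:
  A via A→a d: +{a}
  S via S→a: +{a}
  S via S→b A: +{b}
  FIRST[S]={a,b}  FIRST[A]={a}
round 2: (no change)
  FIRST[S]={a,b}  FIRST[A]={a}

Compute FOLLOW by fixpoint:
seed FOLLOW(S) with $
iter 1:
  S→S S: FOLLOW(S) ⊇ FIRST(S) = {a,b}; new: +{a,b}
  S→b A: FOLLOW(A) ⊇ FOLLOW(S) ⊇ {$,a,b}; new: +{$,a,b}
  FOLLOW(S)={$,a,b}  FOLLOW(A)={$,a,b}
iter 2: done
  FOLLOW(S)={$,a,b}  FOLLOW(A)={$,a,b}

FOLLOW(S) = ["$", "a", "b"]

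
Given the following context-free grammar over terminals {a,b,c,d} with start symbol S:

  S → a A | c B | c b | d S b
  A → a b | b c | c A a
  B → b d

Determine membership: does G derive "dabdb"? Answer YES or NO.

Convert to CNF:
  S -> T0 A | T2 B | T2 T1 | T3 X5
  A -> T0 T1 | T1 T2 | T2 X4
  B -> T1 T3
  T0 -> a
  T1 -> b
  T2 -> c
  T3 -> d
  X4 -> A T0
  X5 -> S T1

CYK fill:
  T[0,0] 'd' = {T3}  orig:{}
  T[1,1] 'a' = {T0}  orig:{}
  T[2,2] 'b' = {T1}  orig:{}
  T[3,3] 'd' = {T3}  orig:{}
  T[4,4] 'b' = {T1}  orig:{}
  T[0,1] 'da' = ∅
  T[1,2] 'ab' = {A}
  T[2,3] 'bd' = {B}
  T[3,4] 'db' = ∅
  T[0,2] 'dab' = ∅
  T[1,3] 'abd' = ∅
  T[2,4] 'bdb' = ∅
  T[0,3] 'dabd' = ∅
  T[1,4] 'abdb' = ∅
  T[0,4] 'dabdb' = ∅

S ∉ T[0,4] ⇒ NO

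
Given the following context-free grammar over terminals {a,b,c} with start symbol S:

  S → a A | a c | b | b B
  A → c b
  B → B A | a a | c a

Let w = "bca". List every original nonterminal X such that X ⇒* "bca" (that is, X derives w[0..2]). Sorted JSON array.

Convert to CNF:
  S -> T1 B | T2 A | T2 T0 | b
  A -> T0 T1
  B -> B A | T0 T2 | T2 T2
  T0 -> c
  T1 -> b
  T2 -> a

CYK table (by increasing span) — only the sub-triangle for w[0..2]:
  [0..0]={S,T1}  "b"  orig:{S}
  [1..1]={T0}  "c"  orig:{}
  [2..2]={T2}  "a"  orig:{}
  [0..1]=∅  "bc"
  [1..2]={B}  "ca"
  [0..2]={S}  "bca"

Original NTs in T[0,2] deriving "bca": ["S"]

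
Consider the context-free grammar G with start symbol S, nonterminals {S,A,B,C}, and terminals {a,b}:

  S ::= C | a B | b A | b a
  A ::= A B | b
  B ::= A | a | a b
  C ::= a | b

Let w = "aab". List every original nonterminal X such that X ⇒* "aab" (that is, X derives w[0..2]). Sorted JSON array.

CNF form of G:
  S -> T0 B | T1 A | T1 T0 | a | b
  A -> A B | b
  B -> A B | T0 T1 | a | b
  C -> a | b
  T0 -> a
  T1 -> b

Fill CYK table bottom-up (cells [i..j] with 0 ≤ i ≤ j ≤ 2 only):
  cell(0,0) a: {B,C,S,T0}  orig:{B,C,S}
  cell(1,1) a: {B,C,S,T0}  orig:{B,C,S}
  cell(2,2) b: {A,B,C,S,T1}  orig:{A,B,C,S}
  cell(0,1) aa: {S}
  cell(1,2) ab: {B,S}
  cell(0,2) aab: {S}

Original NTs in T[0,2] deriving "aab": ["S"]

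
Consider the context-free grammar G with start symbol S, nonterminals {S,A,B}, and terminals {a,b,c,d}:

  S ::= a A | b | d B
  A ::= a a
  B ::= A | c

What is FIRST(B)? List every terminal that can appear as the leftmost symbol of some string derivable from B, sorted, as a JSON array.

FIRST sets, iterate to fixpoint:
[1]
  A via A→a a: +{a}
  B via B→A: +{a}
  B via B→c: +{c}
  S via S→a A: +{a}
  S via S→b: +{b}
  S via S→d B: +{d}
  FIRST[S]={a,b,d}  FIRST[A]={a}  FIRST[B]={a,c}
[2] (stable)
  FIRST[S]={a,b,d}  FIRST[A]={a}  FIRST[B]={a,c}

FIRST(B) = ["a", "c"]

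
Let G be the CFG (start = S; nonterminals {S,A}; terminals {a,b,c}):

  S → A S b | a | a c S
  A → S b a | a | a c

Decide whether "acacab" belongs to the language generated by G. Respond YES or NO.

Convert to CNF:
  S -> A X4 | T1 X5 | a
  A -> S X3 | T1 T2 | a
  T0 -> b
  T1 -> a
  T2 -> c
  X3 -> T0 T1
  X4 -> S T0
  X5 -> T2 S

CYK table (by increasing span):
  T[0,0] 'a' = {A,S,T1}  orig:{A,S}
  T[1,1] 'c' = {T2}  orig:{}
  T[2,2] 'a' = {A,S,T1}  orig:{A,S}
  T[3,3] 'c' = {T2}  orig:{}
  T[4,4] 'a' = {A,S,T1}  orig:{A,S}
  T[5,5] 'b' = {T0}  orig:{}
  T[0,1] 'ac' = {A}
  T[1,2] 'ca' = {X5}  orig:{}
  T[2,3] 'ac' = {A}
  T[3,4] 'ca' = {X5}  orig:{}
  T[4,5] 'ab' = {X4}  orig:{}
  T[0,2] 'aca' = {S}
  T[1,3] 'cac' = ∅
  T[2,4] 'aca' = {S}
  T[3,5] 'cab' = ∅
  T[0,3] 'acac' = ∅
  T[1,4] 'caca' = {X5}  orig:{}
  T[2,5] 'acab' = {S,X4}  orig:{S}
  T[0,4] 'acaca' = {S}
  T[1,5] 'cacab' = {X5}  orig:{}
  T[0,5] 'acacab' = {S,X4}  orig:{S}

S ∈ T[0,5] ⇒ YES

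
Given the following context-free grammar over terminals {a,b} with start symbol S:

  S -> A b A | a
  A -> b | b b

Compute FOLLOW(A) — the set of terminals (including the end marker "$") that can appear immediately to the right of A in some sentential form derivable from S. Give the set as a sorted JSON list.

FIRST iteration:
pass 1:
  A via A→b: +{b}
  S via S→A b A: +{b}
  S via S→a: +{a}
  FIRST[S]={a,b}  FIRST[A]={b}
pass 2: — fixpoint
  FIRST[S]={a,b}  FIRST[A]={b}

FOLLOW sets:
seed FOLLOW(S) with $
pass 1:
  S→A b A: FOLLOW(A) ⊇ FIRST(b) = {b}; new: +{b}
  S→A b A: FOLLOW(A) ⊇ FOLLOW(S) ⊇ {$}; new: +{$}
  FOLLOW[S]={$}  FOLLOW[A]={$,b}
pass 2: (no change)
  FOLLOW[S]={$}  FOLLOW[A]={$,b}

FOLLOW(A) = ["$", "b"]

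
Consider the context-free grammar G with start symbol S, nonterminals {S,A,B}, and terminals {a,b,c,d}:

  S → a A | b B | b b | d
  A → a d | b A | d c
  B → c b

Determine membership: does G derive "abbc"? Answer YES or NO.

CNF form of G:
  S -> T0 A | T2 B | T2 T2 | d
  A -> T0 T1 | T1 T3 | T2 A
  B -> T3 T2
  T0 -> a
  T1 -> d
  T2 -> b
  T3 -> c

CYK fill:
  [0..0]={T0}  "a"  orig:{}
  [1..1]={T2}  "b"  orig:{}
  [2..2]={T2}  "b"  orig:{}
  [3..3]={T3}  "c"  orig:{}
  [0..1]=∅  "ab"
  [1..2]={S}  "bb"
  [2..3]=∅  "bc"
  [0..2]=∅  "abb"
  [1..3]=∅  "bbc"
  [0..3]=∅  "abbc"

S ∉ T[0,3] ⇒ NO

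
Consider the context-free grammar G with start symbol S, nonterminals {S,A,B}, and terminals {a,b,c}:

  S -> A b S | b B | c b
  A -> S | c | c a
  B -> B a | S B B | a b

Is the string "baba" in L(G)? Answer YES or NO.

Convert to CNF:
  S -> A X5 | T0 B | T1 T0
  A -> A X3 | T0 B | T1 T0 | T1 T2 | c
  B -> B T2 | S X4 | T2 T0
  T0 -> b
  T1 -> c
  T2 -> a
  X3 -> T0 S
  X4 -> B B
  X5 -> T0 S

CYK fill:
  [0..0]={T0}  "b"  orig:{}
  [1..1]={T2}  "a"  orig:{}
  [2..2]={T0}  "b"  orig:{}
  [3..3]={T2}  "a"  orig:{}
  [0..1]=∅  "ba"
  [1..2]={B}  "ab"
  [2..3]=∅  "ba"
  [0..2]={A,S}  "bab"
  [1..3]={B}  "aba"
  [0..3]={A,S}  "baba"

S ∈ T[0,3] ⇒ YES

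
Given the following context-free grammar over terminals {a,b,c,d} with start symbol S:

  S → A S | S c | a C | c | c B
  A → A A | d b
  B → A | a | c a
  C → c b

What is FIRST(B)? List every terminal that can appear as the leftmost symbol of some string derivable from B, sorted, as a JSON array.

FIRST sets, iterate to fixpoint:
pass 1:
  A via A→d b: +{d}
  B via B→A: +{d}
  B via B→a: +{a}
  B via B→c a: +{c}
  C via C→c b: +{c}
  S via S→A S: +{d}
  S via S→a C: +{a}
  S via S→c: +{c}
  FIRST[S]={a,c,d}  FIRST[A]={d}  FIRST[B]={a,c,d}  FIRST[C]={c}
pass 2: (stable)
  FIRST[S]={a,c,d}  FIRST[A]={d}  FIRST[B]={a,c,d}  FIRST[C]={c}

FIRST(B) = ["a", "c", "d"]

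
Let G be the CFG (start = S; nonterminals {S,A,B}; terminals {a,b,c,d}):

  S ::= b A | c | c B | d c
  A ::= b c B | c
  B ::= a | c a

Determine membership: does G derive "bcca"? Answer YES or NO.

CNF form of G:
  S -> T0 A | T1 B | T3 T1 | c
  A -> T0 X4 | c
  B -> T1 T2 | a
  T0 -> b
  T1 -> c
  T2 -> a
  T3 -> d
  X4 -> T1 B

Fill CYK table bottom-up:
  [0..0]={T0}  "b"  orig:{}
  [1..1]={A,S,T1}  "c"  orig:{A,S}
  [2..2]={A,S,T1}  "c"  orig:{A,S}
  [3..3]={B,T2}  "a"  orig:{B}
  [0..1]={S}  "bc"
  [1..2]=∅  "cc"
  [2..3]={B,S,X4}  "ca"  orig:{B,S}
  [0..2]=∅  "bcc"
  [1..3]={S,X4}  "cca"  orig:{S}
  [0..3]={A}  "bcca"

S ∉ T[0,3] ⇒ NO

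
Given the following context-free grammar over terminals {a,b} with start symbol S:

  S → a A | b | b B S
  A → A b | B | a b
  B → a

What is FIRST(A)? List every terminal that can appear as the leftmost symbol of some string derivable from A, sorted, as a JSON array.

FIRST sets, iterate to fixpoint:
pass 1:
  A via A→a b: +{a}
  B via B→a: +{a}
  S via S→a A: +{a}
  S via S→b: +{b}
  FIRST[S]={a,b}  FIRST[A]={a}  FIRST[B]={a}
pass 2: — fixpoint
  FIRST[S]={a,b}  FIRST[A]={a}  FIRST[B]={a}

FIRST(A) = ["a"]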